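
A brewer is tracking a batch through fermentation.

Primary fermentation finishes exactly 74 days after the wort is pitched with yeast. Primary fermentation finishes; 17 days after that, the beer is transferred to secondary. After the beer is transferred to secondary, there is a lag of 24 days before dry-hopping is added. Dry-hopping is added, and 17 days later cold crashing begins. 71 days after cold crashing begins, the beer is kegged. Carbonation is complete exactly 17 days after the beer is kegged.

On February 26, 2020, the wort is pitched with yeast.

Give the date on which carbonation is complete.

The wort is pitched with yeast: Feb 26, 2020.
Primary fermentation finishes: Feb 26, 2020 + 74 days = May 10, 2020.
The beer is transferred to secondary: May 10, 2020 + 17 days = May 27, 2020.
Dry-hopping is added: May 27, 2020 + 24 days = Jun 20, 2020.
Cold crashing begins: Jun 20, 2020 + 17 days = Jul 7, 2020.
The beer is kegged: Jul 7, 2020 + 71 days = Sep 16, 2020.
Carbonation is complete: Sep 16, 2020 + 17 days = Oct 3, 2020.

October 3, 2020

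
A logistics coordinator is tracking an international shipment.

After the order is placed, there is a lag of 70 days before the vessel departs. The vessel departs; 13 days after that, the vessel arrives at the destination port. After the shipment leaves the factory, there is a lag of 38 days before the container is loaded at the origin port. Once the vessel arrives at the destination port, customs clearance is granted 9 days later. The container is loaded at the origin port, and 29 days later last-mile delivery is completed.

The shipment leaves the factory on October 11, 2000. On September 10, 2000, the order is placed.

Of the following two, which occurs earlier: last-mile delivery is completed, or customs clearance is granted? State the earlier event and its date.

The shipment leaves the factory: Oct 11, 2000.
The container is loaded at the origin port: Oct 11, 2000 + 38 days = Nov 18, 2000.
Last-mile delivery is completed: Nov 18, 2000 + 29 days = Dec 17, 2000.
The order is placed: Sep 10, 2000.
The vessel departs: Sep 10, 2000 + 70 days = Nov 19, 2000.
The vessel arrives at the destination port: Nov 19, 2000 + 13 days = Dec 2, 2000.
Customs clearance is granted: Dec 2, 2000 + 9 days = Dec 11, 2000.
Comparing: last-mile delivery is completed on Dec 17, 2000 vs customs clearance is granted on Dec 11, 2000. Earlier: customs clearance is granted.

Customs clearance is granted — December 11, 2000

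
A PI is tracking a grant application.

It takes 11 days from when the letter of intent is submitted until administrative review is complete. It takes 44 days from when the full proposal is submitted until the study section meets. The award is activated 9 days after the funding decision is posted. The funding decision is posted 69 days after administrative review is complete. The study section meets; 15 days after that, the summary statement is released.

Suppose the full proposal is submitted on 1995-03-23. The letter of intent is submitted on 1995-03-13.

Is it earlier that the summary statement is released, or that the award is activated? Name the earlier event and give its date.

The full proposal is submitted: Mar 23, 1995.
The study section meets: Mar 23, 1995 + 44 days = May 6, 1995.
The summary statement is released: May 6, 1995 + 15 days = May 21, 1995.
The letter of intent is submitted: Mar 13, 1995.
Administrative review is complete: Mar 13, 1995 + 11 days = Mar 24, 1995.
The funding decision is posted: Mar 24, 1995 + 69 days = Jun 1, 1995.
The award is activated: Jun 1, 1995 + 9 days = Jun 10, 1995.
Comparing: the summary statement is released on May 21, 1995 vs the award is activated on Jun 10, 1995. Earlier: the summary statement is released.

The summary statement is released — 1995-05-21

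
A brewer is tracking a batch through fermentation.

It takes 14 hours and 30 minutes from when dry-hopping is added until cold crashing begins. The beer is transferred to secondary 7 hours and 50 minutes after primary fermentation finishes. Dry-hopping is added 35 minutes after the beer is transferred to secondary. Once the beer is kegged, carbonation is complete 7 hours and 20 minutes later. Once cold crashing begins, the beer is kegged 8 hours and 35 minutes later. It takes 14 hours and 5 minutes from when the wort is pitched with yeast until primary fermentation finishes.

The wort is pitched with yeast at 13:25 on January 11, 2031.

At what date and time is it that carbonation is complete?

18:20 on January 13, 2031

The wort is pitched with yeast: 13:25 Jan 11, 2031.
Primary fermentation finishes: 13:25 Jan 11, 2031 + 14h05m = 03:30 Jan 12, 2031.
The beer is transferred to secondary: 03:30 Jan 12, 2031 + 7h50m = 11:20 Jan 12, 2031.
Dry-hopping is added: 11:20 Jan 12, 2031 + 35m = 11:55 Jan 12, 2031.
Cold crashing begins: 11:55 Jan 12, 2031 + 14h30m = 02:25 Jan 13, 2031.
The beer is kegged: 02:25 Jan 13, 2031 + 8h35m = 11:00 Jan 13, 2031.
Carbonation is complete: 11:00 Jan 13, 2031 + 7h20m = 18:20 Jan 13, 2031.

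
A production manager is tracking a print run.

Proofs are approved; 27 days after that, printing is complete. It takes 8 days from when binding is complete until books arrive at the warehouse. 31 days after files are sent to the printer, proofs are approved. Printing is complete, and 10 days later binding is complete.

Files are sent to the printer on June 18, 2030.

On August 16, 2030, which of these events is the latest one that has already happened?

Printing is complete

Files are sent to the printer: Jun 18, 2030.
Proofs are approved: Jun 18, 2030 + 31 days = Jul 19, 2030.
Printing is complete: Jul 19, 2030 + 27 days = Aug 15, 2030.
Binding is complete: Aug 15, 2030 + 10 days = Aug 25, 2030.
Books arrive at the warehouse: Aug 25, 2030 + 8 days = Sep 2, 2030.
Aug 16, 2030 falls between when printing is complete (Aug 15, 2030) and when binding is complete (Aug 25, 2030).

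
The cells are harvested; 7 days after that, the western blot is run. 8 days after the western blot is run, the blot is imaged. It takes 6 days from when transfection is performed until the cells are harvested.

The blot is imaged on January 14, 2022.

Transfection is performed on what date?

December 24, 2021

The blot is imaged: Jan 14, 2022.
The western blot is run: Jan 14, 2022 − 8 days = Jan 6, 2022.
The cells are harvested: Jan 6, 2022 − 7 days = Dec 30, 2021.
Transfection is performed: Dec 30, 2021 − 6 days = Dec 24, 2021.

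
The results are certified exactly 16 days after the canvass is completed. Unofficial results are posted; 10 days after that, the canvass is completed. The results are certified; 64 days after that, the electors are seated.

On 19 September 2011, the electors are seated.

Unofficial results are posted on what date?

21 June 2011

The electors are seated: Sep 19, 2011.
The results are certified: Sep 19, 2011 − 64 days = Jul 17, 2011.
The canvass is completed: Jul 17, 2011 − 16 days = Jul 1, 2011.
Unofficial results are posted: Jul 1, 2011 − 10 days = Jun 21, 2011.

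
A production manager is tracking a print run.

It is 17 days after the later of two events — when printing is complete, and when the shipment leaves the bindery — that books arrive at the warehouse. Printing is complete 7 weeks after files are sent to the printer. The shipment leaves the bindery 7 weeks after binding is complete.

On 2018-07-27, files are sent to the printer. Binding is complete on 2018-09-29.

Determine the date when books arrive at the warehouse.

Files are sent to the printer: Jul 27, 2018.
Printing is complete: Jul 27, 2018 + 7 weeks = Sep 14, 2018.
Binding is complete: Sep 29, 2018.
The shipment leaves the bindery: Sep 29, 2018 + 7 weeks = Nov 17, 2018.
Both prerequisites met — printing is complete (Sep 14, 2018), the shipment leaves the bindery (Nov 17, 2018); the later is Nov 17, 2018.
Books arrive at the warehouse: Nov 17, 2018 + 17 days = Dec 4, 2018.

2018-12-04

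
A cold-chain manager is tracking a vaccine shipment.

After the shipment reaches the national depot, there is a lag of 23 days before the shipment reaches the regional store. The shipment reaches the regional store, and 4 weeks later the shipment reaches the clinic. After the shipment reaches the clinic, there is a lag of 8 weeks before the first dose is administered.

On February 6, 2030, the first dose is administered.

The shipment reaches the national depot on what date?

The first dose is administered: Feb 6, 2030.
The shipment reaches the clinic: Feb 6, 2030 − 8 weeks = Dec 12, 2029.
The shipment reaches the regional store: Dec 12, 2029 − 4 weeks = Nov 14, 2029.
The shipment reaches the national depot: Nov 14, 2029 − 23 days = Oct 22, 2029.

October 22, 2029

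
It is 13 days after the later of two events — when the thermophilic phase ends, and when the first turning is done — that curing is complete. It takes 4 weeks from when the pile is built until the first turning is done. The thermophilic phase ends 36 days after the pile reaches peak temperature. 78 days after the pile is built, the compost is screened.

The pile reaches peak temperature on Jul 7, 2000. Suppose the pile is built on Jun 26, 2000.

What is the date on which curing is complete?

The pile reaches peak temperature: Jul 7, 2000.
The thermophilic phase ends: Jul 7, 2000 + 36 days = Aug 12, 2000.
The pile is built: Jun 26, 2000.
The first turning is done: Jun 26, 2000 + 4 weeks = Jul 24, 2000.
Both prerequisites met — the thermophilic phase ends (Aug 12, 2000), the first turning is done (Jul 24, 2000); the later is Aug 12, 2000.
Curing is complete: Aug 12, 2000 + 13 days = Aug 25, 2000.

Aug 25, 2000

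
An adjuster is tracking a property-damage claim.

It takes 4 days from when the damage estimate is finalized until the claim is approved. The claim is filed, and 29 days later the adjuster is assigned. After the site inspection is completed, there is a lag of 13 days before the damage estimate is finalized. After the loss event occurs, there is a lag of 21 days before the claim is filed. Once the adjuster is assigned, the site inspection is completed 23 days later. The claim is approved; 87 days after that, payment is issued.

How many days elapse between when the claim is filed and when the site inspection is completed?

52 days

Causal path: the claim is filed → the adjuster is assigned → the site inspection is completed.
Total delay along the path: 29 + 23 = 52 days.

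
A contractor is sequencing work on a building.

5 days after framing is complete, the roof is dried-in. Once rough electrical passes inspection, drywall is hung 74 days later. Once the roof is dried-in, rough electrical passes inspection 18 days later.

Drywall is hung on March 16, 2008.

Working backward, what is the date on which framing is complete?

Drywall is hung: Mar 16, 2008.
Rough electrical passes inspection: Mar 16, 2008 − 74 days = Jan 2, 2008.
The roof is dried-in: Jan 2, 2008 − 18 days = Dec 15, 2007.
Framing is complete: Dec 15, 2007 − 5 days = Dec 10, 2007.

December 10, 2007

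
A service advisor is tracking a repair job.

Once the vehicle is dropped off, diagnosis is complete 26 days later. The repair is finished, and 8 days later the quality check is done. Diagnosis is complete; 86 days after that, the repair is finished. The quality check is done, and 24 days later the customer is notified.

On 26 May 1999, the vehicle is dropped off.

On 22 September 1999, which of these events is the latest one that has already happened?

The repair is finished

The vehicle is dropped off: May 26, 1999.
Diagnosis is complete: May 26, 1999 + 26 days = Jun 21, 1999.
The repair is finished: Jun 21, 1999 + 86 days = Sep 15, 1999.
The quality check is done: Sep 15, 1999 + 8 days = Sep 23, 1999.
The customer is notified: Sep 23, 1999 + 24 days = Oct 17, 1999.
Sep 22, 1999 falls between when the repair is finished (Sep 15, 1999) and when the quality check is done (Sep 23, 1999).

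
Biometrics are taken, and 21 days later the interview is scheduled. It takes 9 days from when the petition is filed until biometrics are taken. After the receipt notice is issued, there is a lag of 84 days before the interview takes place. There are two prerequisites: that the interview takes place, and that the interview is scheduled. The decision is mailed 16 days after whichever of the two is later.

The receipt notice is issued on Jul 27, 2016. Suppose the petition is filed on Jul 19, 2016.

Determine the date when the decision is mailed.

The receipt notice is issued: Jul 27, 2016.
The interview takes place: Jul 27, 2016 + 84 days = Oct 19, 2016.
The petition is filed: Jul 19, 2016.
Biometrics are taken: Jul 19, 2016 + 9 days = Jul 28, 2016.
The interview is scheduled: Jul 28, 2016 + 21 days = Aug 18, 2016.
Both prerequisites met — the interview takes place (Oct 19, 2016), the interview is scheduled (Aug 18, 2016); the later is Oct 19, 2016.
The decision is mailed: Oct 19, 2016 + 16 days = Nov 4, 2016.

Nov 4, 2016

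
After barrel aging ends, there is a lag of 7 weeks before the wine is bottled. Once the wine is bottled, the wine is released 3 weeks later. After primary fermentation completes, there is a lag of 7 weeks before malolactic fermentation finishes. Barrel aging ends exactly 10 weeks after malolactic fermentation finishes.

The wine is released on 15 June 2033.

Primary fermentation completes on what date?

The wine is released: Jun 15, 2033.
The wine is bottled: Jun 15, 2033 − 3 weeks = May 25, 2033.
Barrel aging ends: May 25, 2033 − 7 weeks = Apr 6, 2033.
Malolactic fermentation finishes: Apr 6, 2033 − 10 weeks = Jan 26, 2033.
Primary fermentation completes: Jan 26, 2033 − 7 weeks = Dec 8, 2032.

8 December 2032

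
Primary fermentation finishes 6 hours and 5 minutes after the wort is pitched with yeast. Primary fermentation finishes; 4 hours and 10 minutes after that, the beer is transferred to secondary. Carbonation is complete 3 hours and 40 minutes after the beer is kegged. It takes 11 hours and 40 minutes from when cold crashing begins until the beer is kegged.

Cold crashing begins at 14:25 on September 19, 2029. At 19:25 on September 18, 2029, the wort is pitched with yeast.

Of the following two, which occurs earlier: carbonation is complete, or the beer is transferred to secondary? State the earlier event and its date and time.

Cold crashing begins: 14:25 Sep 19, 2029.
The beer is kegged: 14:25 Sep 19, 2029 + 11h40m = 02:05 Sep 20, 2029.
Carbonation is complete: 02:05 Sep 20, 2029 + 3h40m = 05:45 Sep 20, 2029.
The wort is pitched with yeast: 19:25 Sep 18, 2029.
Primary fermentation finishes: 19:25 Sep 18, 2029 + 6h05m = 01:30 Sep 19, 2029.
The beer is transferred to secondary: 01:30 Sep 19, 2029 + 4h10m = 05:40 Sep 19, 2029.
Comparing: carbonation is complete at 05:45 Sep 20, 2029 vs the beer is transferred to secondary at 05:40 Sep 19, 2029. Earlier: the beer is transferred to secondary.

The beer is transferred to secondary — 05:40 on September 19, 2029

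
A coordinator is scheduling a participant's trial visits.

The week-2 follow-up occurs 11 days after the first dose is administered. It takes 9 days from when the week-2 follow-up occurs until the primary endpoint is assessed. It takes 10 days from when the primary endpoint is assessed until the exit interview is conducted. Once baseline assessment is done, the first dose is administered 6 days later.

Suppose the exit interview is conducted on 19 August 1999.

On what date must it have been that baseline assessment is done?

The exit interview is conducted: Aug 19, 1999.
The primary endpoint is assessed: Aug 19, 1999 − 10 days = Aug 9, 1999.
The week-2 follow-up occurs: Aug 9, 1999 − 9 days = Jul 31, 1999.
The first dose is administered: Jul 31, 1999 − 11 days = Jul 20, 1999.
Baseline assessment is done: Jul 20, 1999 − 6 days = Jul 14, 1999.

14 July 1999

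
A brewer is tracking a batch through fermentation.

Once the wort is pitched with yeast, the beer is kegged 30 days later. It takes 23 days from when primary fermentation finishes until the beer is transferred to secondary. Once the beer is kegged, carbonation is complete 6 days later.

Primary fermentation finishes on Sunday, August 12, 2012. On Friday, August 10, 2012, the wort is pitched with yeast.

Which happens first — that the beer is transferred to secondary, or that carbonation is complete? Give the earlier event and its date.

Primary fermentation finishes: Aug 12, 2012.
The beer is transferred to secondary: Aug 12, 2012 + 23 days = Sep 4, 2012.
The wort is pitched with yeast: Aug 10, 2012.
The beer is kegged: Aug 10, 2012 + 30 days = Sep 9, 2012.
Carbonation is complete: Sep 9, 2012 + 6 days = Sep 15, 2012.
Comparing: the beer is transferred to secondary on Sep 4, 2012 vs carbonation is complete on Sep 15, 2012. Earlier: the beer is transferred to secondary.

The beer is transferred to secondary — Tuesday, September 4, 2012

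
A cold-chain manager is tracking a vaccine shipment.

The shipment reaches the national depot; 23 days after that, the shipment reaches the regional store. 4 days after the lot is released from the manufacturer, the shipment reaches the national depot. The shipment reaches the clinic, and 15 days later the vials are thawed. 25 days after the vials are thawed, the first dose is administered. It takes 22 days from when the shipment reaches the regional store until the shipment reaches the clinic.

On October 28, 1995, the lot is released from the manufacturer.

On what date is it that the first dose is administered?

January 25, 1996

The lot is released from the manufacturer: Oct 28, 1995.
The shipment reaches the national depot: Oct 28, 1995 + 4 days = Nov 1, 1995.
The shipment reaches the regional store: Nov 1, 1995 + 23 days = Nov 24, 1995.
The shipment reaches the clinic: Nov 24, 1995 + 22 days = Dec 16, 1995.
The vials are thawed: Dec 16, 1995 + 15 days = Dec 31, 1995.
The first dose is administered: Dec 31, 1995 + 25 days = Jan 25, 1996.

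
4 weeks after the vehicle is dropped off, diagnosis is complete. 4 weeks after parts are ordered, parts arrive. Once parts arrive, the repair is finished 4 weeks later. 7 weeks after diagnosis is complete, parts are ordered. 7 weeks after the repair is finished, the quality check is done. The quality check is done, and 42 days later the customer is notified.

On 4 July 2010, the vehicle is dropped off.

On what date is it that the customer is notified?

13 February 2011

The vehicle is dropped off: Jul 4, 2010.
Diagnosis is complete: Jul 4, 2010 + 4 weeks = Aug 1, 2010.
Parts are ordered: Aug 1, 2010 + 7 weeks = Sep 19, 2010.
Parts arrive: Sep 19, 2010 + 4 weeks = Oct 17, 2010.
The repair is finished: Oct 17, 2010 + 4 weeks = Nov 14, 2010.
The quality check is done: Nov 14, 2010 + 7 weeks = Jan 2, 2011.
The customer is notified: Jan 2, 2011 + 42 days = Feb 13, 2011.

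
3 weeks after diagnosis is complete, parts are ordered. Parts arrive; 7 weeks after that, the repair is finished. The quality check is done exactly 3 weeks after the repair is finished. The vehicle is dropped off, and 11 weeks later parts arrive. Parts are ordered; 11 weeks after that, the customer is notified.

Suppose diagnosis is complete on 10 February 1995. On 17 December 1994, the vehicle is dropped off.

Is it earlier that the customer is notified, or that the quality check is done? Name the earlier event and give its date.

The quality check is done — 13 May 1995

Diagnosis is complete: Feb 10, 1995.
Parts are ordered: Feb 10, 1995 + 3 weeks = Mar 3, 1995.
The customer is notified: Mar 3, 1995 + 11 weeks = May 19, 1995.
The vehicle is dropped off: Dec 17, 1994.
Parts arrive: Dec 17, 1994 + 11 weeks = Mar 4, 1995.
The repair is finished: Mar 4, 1995 + 7 weeks = Apr 22, 1995.
The quality check is done: Apr 22, 1995 + 3 weeks = May 13, 1995.
Comparing: the customer is notified on May 19, 1995 vs the quality check is done on May 13, 1995. Earlier: the quality check is done.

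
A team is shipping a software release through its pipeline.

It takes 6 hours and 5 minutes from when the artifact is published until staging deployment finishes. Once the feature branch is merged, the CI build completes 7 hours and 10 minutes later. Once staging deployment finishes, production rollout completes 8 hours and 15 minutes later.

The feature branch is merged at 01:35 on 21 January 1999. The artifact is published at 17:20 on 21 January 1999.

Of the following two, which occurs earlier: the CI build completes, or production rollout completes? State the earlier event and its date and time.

The CI build completes — 08:45 on 21 January 1999

The feature branch is merged: 01:35 Jan 21, 1999.
The CI build completes: 01:35 Jan 21, 1999 + 7h10m = 08:45 Jan 21, 1999.
The artifact is published: 17:20 Jan 21, 1999.
Staging deployment finishes: 17:20 Jan 21, 1999 + 6h05m = 23:25 Jan 21, 1999.
Production rollout completes: 23:25 Jan 21, 1999 + 8h15m = 07:40 Jan 22, 1999.
Comparing: the CI build completes at 08:45 Jan 21, 1999 vs production rollout completes at 07:40 Jan 22, 1999. Earlier: the CI build completes.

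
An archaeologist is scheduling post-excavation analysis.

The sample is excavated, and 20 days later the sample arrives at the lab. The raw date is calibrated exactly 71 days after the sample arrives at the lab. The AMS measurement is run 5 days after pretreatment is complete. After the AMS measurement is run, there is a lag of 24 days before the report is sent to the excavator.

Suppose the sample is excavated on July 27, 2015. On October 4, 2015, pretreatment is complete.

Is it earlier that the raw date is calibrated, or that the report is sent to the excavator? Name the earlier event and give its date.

The sample is excavated: Jul 27, 2015.
The sample arrives at the lab: Jul 27, 2015 + 20 days = Aug 16, 2015.
The raw date is calibrated: Aug 16, 2015 + 71 days = Oct 26, 2015.
Pretreatment is complete: Oct 4, 2015.
The AMS measurement is run: Oct 4, 2015 + 5 days = Oct 9, 2015.
The report is sent to the excavator: Oct 9, 2015 + 24 days = Nov 2, 2015.
Comparing: the raw date is calibrated on Oct 26, 2015 vs the report is sent to the excavator on Nov 2, 2015. Earlier: the raw date is calibrated.

The raw date is calibrated — October 26, 2015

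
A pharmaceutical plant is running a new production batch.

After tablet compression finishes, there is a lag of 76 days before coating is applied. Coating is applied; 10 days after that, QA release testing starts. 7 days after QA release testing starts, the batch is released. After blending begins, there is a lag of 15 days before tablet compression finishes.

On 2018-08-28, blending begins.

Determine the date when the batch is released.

2018-12-14

Blending begins: Aug 28, 2018.
Tablet compression finishes: Aug 28, 2018 + 15 days = Sep 12, 2018.
Coating is applied: Sep 12, 2018 + 76 days = Nov 27, 2018.
QA release testing starts: Nov 27, 2018 + 10 days = Dec 7, 2018.
The batch is released: Dec 7, 2018 + 7 days = Dec 14, 2018.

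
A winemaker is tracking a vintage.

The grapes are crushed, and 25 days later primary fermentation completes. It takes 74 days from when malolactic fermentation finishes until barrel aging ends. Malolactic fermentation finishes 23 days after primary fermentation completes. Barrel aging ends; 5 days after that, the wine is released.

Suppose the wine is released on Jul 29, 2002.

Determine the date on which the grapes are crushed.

The wine is released: Jul 29, 2002.
Barrel aging ends: Jul 29, 2002 − 5 days = Jul 24, 2002.
Malolactic fermentation finishes: Jul 24, 2002 − 74 days = May 11, 2002.
Primary fermentation completes: May 11, 2002 − 23 days = Apr 18, 2002.
The grapes are crushed: Apr 18, 2002 − 25 days = Mar 24, 2002.

Mar 24, 2002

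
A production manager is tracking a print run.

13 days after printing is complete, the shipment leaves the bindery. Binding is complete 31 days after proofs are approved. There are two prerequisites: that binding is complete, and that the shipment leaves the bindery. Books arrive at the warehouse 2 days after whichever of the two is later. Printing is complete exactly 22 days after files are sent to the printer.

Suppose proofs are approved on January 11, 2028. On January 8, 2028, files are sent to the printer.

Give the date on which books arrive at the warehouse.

February 14, 2028

Proofs are approved: Jan 11, 2028.
Binding is complete: Jan 11, 2028 + 31 days = Feb 11, 2028.
Files are sent to the printer: Jan 8, 2028.
Printing is complete: Jan 8, 2028 + 22 days = Jan 30, 2028.
The shipment leaves the bindery: Jan 30, 2028 + 13 days = Feb 12, 2028.
Both prerequisites met — binding is complete (Feb 11, 2028), the shipment leaves the bindery (Feb 12, 2028); the later is Feb 12, 2028.
Books arrive at the warehouse: Feb 12, 2028 + 2 days = Feb 14, 2028.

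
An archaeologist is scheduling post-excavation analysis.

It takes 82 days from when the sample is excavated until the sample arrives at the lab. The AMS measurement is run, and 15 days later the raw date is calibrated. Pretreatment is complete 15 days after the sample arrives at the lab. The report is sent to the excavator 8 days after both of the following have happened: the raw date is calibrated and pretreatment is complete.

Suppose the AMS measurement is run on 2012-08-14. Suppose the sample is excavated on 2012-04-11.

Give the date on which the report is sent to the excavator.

The AMS measurement is run: Aug 14, 2012.
The raw date is calibrated: Aug 14, 2012 + 15 days = Aug 29, 2012.
The sample is excavated: Apr 11, 2012.
The sample arrives at the lab: Apr 11, 2012 + 82 days = Jul 2, 2012.
Pretreatment is complete: Jul 2, 2012 + 15 days = Jul 17, 2012.
Both prerequisites met — the raw date is calibrated (Aug 29, 2012), pretreatment is complete (Jul 17, 2012); the later is Aug 29, 2012.
The report is sent to the excavator: Aug 29, 2012 + 8 days = Sep 6, 2012.

2012-09-06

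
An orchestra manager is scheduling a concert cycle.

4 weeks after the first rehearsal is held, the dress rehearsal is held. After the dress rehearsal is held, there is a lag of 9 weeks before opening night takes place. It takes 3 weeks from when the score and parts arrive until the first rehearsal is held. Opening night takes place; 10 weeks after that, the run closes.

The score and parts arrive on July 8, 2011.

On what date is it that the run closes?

The score and parts arrive: Jul 8, 2011.
The first rehearsal is held: Jul 8, 2011 + 3 weeks = Jul 29, 2011.
The dress rehearsal is held: Jul 29, 2011 + 4 weeks = Aug 26, 2011.
Opening night takes place: Aug 26, 2011 + 9 weeks = Oct 28, 2011.
The run closes: Oct 28, 2011 + 10 weeks = Jan 6, 2012.

January 6, 2012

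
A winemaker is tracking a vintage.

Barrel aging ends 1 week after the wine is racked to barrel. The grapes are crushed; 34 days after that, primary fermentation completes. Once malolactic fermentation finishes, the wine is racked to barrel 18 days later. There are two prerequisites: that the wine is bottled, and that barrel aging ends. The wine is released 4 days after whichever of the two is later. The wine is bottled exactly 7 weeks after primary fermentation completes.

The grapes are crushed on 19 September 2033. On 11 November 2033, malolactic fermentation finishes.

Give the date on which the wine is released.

The grapes are crushed: Sep 19, 2033.
Primary fermentation completes: Sep 19, 2033 + 34 days = Oct 23, 2033.
The wine is bottled: Oct 23, 2033 + 7 weeks = Dec 11, 2033.
Malolactic fermentation finishes: Nov 11, 2033.
The wine is racked to barrel: Nov 11, 2033 + 18 days = Nov 29, 2033.
Barrel aging ends: Nov 29, 2033 + 1 week = Dec 6, 2033.
Both prerequisites met — the wine is bottled (Dec 11, 2033), barrel aging ends (Dec 6, 2033); the later is Dec 11, 2033.
The wine is released: Dec 11, 2033 + 4 days = Dec 15, 2033.

15 December 2033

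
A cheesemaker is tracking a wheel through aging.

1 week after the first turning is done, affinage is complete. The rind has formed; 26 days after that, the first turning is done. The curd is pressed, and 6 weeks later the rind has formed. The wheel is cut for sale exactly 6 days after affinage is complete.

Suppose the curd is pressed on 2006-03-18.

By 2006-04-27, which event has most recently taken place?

The curd is pressed

The curd is pressed: Mar 18, 2006.
The rind has formed: Mar 18, 2006 + 6 weeks = Apr 29, 2006.
The first turning is done: Apr 29, 2006 + 26 days = May 25, 2006.
Affinage is complete: May 25, 2006 + 1 week = Jun 1, 2006.
The wheel is cut for sale: Jun 1, 2006 + 6 days = Jun 7, 2006.
Apr 27, 2006 falls between when the curd is pressed (Mar 18, 2006) and when the rind has formed (Apr 29, 2006).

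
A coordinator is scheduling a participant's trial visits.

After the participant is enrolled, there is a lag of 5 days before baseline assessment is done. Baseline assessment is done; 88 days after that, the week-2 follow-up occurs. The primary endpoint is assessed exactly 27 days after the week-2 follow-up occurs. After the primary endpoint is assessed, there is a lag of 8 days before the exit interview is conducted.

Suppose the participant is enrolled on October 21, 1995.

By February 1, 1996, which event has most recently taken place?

The week-2 follow-up occurs

The participant is enrolled: Oct 21, 1995.
Baseline assessment is done: Oct 21, 1995 + 5 days = Oct 26, 1995.
The week-2 follow-up occurs: Oct 26, 1995 + 88 days = Jan 22, 1996.
The primary endpoint is assessed: Jan 22, 1996 + 27 days = Feb 18, 1996.
The exit interview is conducted: Feb 18, 1996 + 8 days = Feb 26, 1996.
Feb 1, 1996 falls between when the week-2 follow-up occurs (Jan 22, 1996) and when the primary endpoint is assessed (Feb 18, 1996).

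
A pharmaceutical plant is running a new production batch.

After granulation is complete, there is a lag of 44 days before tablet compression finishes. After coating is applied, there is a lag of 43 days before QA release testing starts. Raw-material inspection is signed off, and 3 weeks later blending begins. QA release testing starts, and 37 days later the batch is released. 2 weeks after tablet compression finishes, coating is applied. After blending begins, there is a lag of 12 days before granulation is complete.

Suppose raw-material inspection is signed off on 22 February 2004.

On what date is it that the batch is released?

Raw-material inspection is signed off: Feb 22, 2004.
Blending begins: Feb 22, 2004 + 3 weeks = Mar 14, 2004.
Granulation is complete: Mar 14, 2004 + 12 days = Mar 26, 2004.
Tablet compression finishes: Mar 26, 2004 + 44 days = May 9, 2004.
Coating is applied: May 9, 2004 + 2 weeks = May 23, 2004.
QA release testing starts: May 23, 2004 + 43 days = Jul 5, 2004.
The batch is released: Jul 5, 2004 + 37 days = Aug 11, 2004.

11 August 2004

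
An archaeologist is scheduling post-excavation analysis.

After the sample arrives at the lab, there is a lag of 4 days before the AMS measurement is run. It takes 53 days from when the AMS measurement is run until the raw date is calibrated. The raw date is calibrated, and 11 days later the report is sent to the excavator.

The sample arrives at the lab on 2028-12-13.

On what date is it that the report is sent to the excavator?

The sample arrives at the lab: Dec 13, 2028.
The AMS measurement is run: Dec 13, 2028 + 4 days = Dec 17, 2028.
The raw date is calibrated: Dec 17, 2028 + 53 days = Feb 8, 2029.
The report is sent to the excavator: Feb 8, 2029 + 11 days = Feb 19, 2029.

2029-02-19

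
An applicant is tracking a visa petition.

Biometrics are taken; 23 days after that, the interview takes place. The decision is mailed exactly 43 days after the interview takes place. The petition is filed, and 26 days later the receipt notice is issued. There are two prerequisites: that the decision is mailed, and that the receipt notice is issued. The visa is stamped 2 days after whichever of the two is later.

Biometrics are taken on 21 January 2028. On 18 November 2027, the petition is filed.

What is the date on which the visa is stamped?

Biometrics are taken: Jan 21, 2028.
The interview takes place: Jan 21, 2028 + 23 days = Feb 13, 2028.
The decision is mailed: Feb 13, 2028 + 43 days = Mar 27, 2028.
The petition is filed: Nov 18, 2027.
The receipt notice is issued: Nov 18, 2027 + 26 days = Dec 14, 2027.
Both prerequisites met — the decision is mailed (Mar 27, 2028), the receipt notice is issued (Dec 14, 2027); the later is Mar 27, 2028.
The visa is stamped: Mar 27, 2028 + 2 days = Mar 29, 2028.

29 March 2028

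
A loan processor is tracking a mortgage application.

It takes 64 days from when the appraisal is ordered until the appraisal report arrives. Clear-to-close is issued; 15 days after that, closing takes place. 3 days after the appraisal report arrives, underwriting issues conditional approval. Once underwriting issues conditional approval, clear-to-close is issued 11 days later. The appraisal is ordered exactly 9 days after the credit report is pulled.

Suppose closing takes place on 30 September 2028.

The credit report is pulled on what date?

Closing takes place: Sep 30, 2028.
Clear-to-close is issued: Sep 30, 2028 − 15 days = Sep 15, 2028.
Underwriting issues conditional approval: Sep 15, 2028 − 11 days = Sep 4, 2028.
The appraisal report arrives: Sep 4, 2028 − 3 days = Sep 1, 2028.
The appraisal is ordered: Sep 1, 2028 − 64 days = Jun 29, 2028.
The credit report is pulled: Jun 29, 2028 − 9 days = Jun 20, 2028.

20 June 2028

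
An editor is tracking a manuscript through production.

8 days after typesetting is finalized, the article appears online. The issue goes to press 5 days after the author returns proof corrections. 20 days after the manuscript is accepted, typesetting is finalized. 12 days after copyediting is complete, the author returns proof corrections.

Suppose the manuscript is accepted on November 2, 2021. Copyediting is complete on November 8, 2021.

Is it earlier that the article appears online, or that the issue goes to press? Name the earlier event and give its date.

The issue goes to press — November 25, 2021

The manuscript is accepted: Nov 2, 2021.
Typesetting is finalized: Nov 2, 2021 + 20 days = Nov 22, 2021.
The article appears online: Nov 22, 2021 + 8 days = Nov 30, 2021.
Copyediting is complete: Nov 8, 2021.
The author returns proof corrections: Nov 8, 2021 + 12 days = Nov 20, 2021.
The issue goes to press: Nov 20, 2021 + 5 days = Nov 25, 2021.
Comparing: the article appears online on Nov 30, 2021 vs the issue goes to press on Nov 25, 2021. Earlier: the issue goes to press.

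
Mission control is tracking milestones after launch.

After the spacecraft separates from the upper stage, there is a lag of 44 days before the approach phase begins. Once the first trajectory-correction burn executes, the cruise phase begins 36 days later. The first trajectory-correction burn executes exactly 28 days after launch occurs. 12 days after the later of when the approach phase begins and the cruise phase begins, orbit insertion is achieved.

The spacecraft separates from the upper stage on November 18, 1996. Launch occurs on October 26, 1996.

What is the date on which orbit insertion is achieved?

January 13, 1997

The spacecraft separates from the upper stage: Nov 18, 1996.
The approach phase begins: Nov 18, 1996 + 44 days = Jan 1, 1997.
Launch occurs: Oct 26, 1996.
The first trajectory-correction burn executes: Oct 26, 1996 + 28 days = Nov 23, 1996.
The cruise phase begins: Nov 23, 1996 + 36 days = Dec 29, 1996.
Both prerequisites met — the approach phase begins (Jan 1, 1997), the cruise phase begins (Dec 29, 1996); the later is Jan 1, 1997.
Orbit insertion is achieved: Jan 1, 1997 + 12 days = Jan 13, 1997.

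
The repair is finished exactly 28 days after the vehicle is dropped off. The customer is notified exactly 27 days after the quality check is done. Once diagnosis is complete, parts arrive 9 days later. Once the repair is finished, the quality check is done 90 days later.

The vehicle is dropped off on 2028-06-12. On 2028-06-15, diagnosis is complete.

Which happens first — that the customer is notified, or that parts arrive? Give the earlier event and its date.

Parts arrive — 2028-06-24

The vehicle is dropped off: Jun 12, 2028.
The repair is finished: Jun 12, 2028 + 28 days = Jul 10, 2028.
The quality check is done: Jul 10, 2028 + 90 days = Oct 8, 2028.
The customer is notified: Oct 8, 2028 + 27 days = Nov 4, 2028.
Diagnosis is complete: Jun 15, 2028.
Parts arrive: Jun 15, 2028 + 9 days = Jun 24, 2028.
Comparing: the customer is notified on Nov 4, 2028 vs parts arrive on Jun 24, 2028. Earlier: parts arrive.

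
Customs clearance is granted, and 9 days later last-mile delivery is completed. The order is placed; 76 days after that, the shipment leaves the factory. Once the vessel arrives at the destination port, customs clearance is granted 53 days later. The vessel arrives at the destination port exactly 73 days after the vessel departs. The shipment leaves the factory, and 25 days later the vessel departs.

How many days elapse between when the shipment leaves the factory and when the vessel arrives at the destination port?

Causal path: the shipment leaves the factory → the vessel departs → the vessel arrives at the destination port.
Total delay along the path: 25 + 73 = 98 days.

98 days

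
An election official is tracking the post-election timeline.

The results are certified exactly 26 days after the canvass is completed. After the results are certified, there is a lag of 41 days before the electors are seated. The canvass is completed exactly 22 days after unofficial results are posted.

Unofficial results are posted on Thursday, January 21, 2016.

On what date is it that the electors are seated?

Tuesday, April 19, 2016

Unofficial results are posted: Jan 21, 2016.
The canvass is completed: Jan 21, 2016 + 22 days = Feb 12, 2016.
The results are certified: Feb 12, 2016 + 26 days = Mar 9, 2016.
The electors are seated: Mar 9, 2016 + 41 days = Apr 19, 2016.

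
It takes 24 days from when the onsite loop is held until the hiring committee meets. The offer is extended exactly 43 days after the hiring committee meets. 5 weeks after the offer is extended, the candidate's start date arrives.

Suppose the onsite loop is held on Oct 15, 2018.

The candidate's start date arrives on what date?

Jan 25, 2019

The onsite loop is held: Oct 15, 2018.
The hiring committee meets: Oct 15, 2018 + 24 days = Nov 8, 2018.
The offer is extended: Nov 8, 2018 + 43 days = Dec 21, 2018.
The candidate's start date arrives: Dec 21, 2018 + 5 weeks = Jan 25, 2019.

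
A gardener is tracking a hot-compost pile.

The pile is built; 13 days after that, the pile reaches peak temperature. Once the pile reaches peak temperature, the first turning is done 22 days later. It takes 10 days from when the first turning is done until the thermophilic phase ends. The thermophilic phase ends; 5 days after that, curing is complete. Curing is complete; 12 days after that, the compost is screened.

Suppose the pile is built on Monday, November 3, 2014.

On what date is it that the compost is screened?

Sunday, January 4, 2015

The pile is built: Nov 3, 2014.
The pile reaches peak temperature: Nov 3, 2014 + 13 days = Nov 16, 2014.
The first turning is done: Nov 16, 2014 + 22 days = Dec 8, 2014.
The thermophilic phase ends: Dec 8, 2014 + 10 days = Dec 18, 2014.
Curing is complete: Dec 18, 2014 + 5 days = Dec 23, 2014.
The compost is screened: Dec 23, 2014 + 12 days = Jan 4, 2015.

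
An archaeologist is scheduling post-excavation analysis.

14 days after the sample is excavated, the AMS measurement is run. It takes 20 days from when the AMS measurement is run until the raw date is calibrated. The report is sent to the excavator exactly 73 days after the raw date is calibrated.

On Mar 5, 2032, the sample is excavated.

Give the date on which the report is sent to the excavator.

Jun 20, 2032

The sample is excavated: Mar 5, 2032.
The AMS measurement is run: Mar 5, 2032 + 14 days = Mar 19, 2032.
The raw date is calibrated: Mar 19, 2032 + 20 days = Apr 8, 2032.
The report is sent to the excavator: Apr 8, 2032 + 73 days = Jun 20, 2032.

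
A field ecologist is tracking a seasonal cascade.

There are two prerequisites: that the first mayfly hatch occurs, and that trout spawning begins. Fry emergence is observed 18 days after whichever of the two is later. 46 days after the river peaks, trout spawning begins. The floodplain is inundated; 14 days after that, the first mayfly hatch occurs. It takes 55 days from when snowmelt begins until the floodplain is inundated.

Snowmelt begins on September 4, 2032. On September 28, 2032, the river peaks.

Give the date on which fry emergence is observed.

Snowmelt begins: Sep 4, 2032.
The floodplain is inundated: Sep 4, 2032 + 55 days = Oct 29, 2032.
The first mayfly hatch occurs: Oct 29, 2032 + 14 days = Nov 12, 2032.
The river peaks: Sep 28, 2032.
Trout spawning begins: Sep 28, 2032 + 46 days = Nov 13, 2032.
Both prerequisites met — the first mayfly hatch occurs (Nov 12, 2032), trout spawning begins (Nov 13, 2032); the later is Nov 13, 2032.
Fry emergence is observed: Nov 13, 2032 + 18 days = Dec 1, 2032.

December 1, 2032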